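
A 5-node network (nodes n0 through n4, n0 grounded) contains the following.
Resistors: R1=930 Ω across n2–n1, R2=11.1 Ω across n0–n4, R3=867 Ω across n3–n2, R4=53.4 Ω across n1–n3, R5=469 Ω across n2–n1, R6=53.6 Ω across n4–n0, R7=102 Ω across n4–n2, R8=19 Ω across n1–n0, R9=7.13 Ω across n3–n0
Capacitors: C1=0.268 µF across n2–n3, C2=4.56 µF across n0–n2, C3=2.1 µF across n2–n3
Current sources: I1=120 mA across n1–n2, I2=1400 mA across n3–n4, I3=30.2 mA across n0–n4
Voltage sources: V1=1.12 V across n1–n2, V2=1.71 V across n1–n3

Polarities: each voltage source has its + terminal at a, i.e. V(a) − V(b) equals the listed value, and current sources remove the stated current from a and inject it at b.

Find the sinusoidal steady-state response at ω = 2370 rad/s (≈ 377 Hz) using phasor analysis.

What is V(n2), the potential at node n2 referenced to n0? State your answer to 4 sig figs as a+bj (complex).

Apply KCL at each of the 4 non-ground nodes and solve the resulting linear system.
Node n1: branches {R1, I1, R4, R5, R8, V1, V2} → V_1 = -5.093+0.3326j
Node n2: branches {R1, C1, I1, C2, R3, R5, R7, C3, V1} → V_2 = -6.213+0.3326j
Node n3: branches {C1, R3, R4, I2, C3, R9, V2} → V_3 = -6.803+0.3326j
Node n4: branches {R2, R6, I2, R7, I3} → V_4 = 11.55+0.02751j
Source currents: i(V1)=-0.3007-0.06085j, i(V2)=0.4131+0.04334j

-6.213+0.3326j V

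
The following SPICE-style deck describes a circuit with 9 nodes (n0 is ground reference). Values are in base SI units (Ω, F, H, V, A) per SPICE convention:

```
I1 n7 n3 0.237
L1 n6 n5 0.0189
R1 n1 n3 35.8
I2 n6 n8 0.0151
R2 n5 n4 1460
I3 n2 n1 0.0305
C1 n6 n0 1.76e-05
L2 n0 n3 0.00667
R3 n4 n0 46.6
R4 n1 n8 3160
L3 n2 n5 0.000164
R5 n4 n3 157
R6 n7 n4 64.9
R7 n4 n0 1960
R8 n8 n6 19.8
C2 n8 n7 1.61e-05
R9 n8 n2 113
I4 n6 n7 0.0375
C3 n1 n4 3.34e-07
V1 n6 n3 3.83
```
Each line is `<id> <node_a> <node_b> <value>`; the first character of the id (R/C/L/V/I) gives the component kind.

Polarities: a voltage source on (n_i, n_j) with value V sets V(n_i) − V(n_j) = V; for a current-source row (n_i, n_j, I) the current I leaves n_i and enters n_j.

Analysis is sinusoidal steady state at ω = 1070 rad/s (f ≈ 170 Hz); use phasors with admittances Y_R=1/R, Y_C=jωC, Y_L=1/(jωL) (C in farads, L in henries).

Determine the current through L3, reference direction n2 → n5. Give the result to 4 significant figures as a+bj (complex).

-0.05374-0.003634j A

Apply KCL at each of the 8 non-ground nodes and solve the resulting linear system.
Node n1: branches {R1, I3, R4, C3} → V_1 = 2.183+0.05875j
Node n2: branches {I3, L3, R9} → V_2 = 4.975-1.062j
Node n3: branches {I1, R1, L2, R5, V1} → V_3 = 1.126+0.1119j
Node n4: branches {R2, R3, R5, R6, R7, C3} → V_4 = -0.6179+2.933j
Node n5: branches {L1, R2, L3} → V_5 = 4.974-1.052j
Node n6: branches {L1, I2, C1, R8, I4, V1} → V_6 = 4.956+0.1119j
Node n7: branches {I1, R6, C2, I4} → V_7 = -2.535+8.393j
Node n8: branches {I2, R4, R8, C2, R9} → V_8 = 2.349-1.472j
Source currents: i(V1)=-0.2397-0.1743j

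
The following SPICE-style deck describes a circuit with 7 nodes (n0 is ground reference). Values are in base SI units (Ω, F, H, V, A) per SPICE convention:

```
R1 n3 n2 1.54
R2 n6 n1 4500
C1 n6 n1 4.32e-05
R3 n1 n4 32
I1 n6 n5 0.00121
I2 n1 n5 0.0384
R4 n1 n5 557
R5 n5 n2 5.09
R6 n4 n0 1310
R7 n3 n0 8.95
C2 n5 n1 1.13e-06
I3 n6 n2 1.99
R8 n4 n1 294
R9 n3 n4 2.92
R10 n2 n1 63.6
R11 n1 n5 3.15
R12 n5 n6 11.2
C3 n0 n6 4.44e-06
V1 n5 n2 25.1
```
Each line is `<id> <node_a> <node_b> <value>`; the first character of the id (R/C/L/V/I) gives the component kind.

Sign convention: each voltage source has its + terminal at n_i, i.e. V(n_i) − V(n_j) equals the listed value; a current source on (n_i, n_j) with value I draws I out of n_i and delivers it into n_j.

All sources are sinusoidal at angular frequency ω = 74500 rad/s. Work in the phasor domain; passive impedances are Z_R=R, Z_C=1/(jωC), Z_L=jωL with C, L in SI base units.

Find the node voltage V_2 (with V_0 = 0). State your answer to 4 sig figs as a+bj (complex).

Element admittances at ω=74500 rad/s:
  Y(R1) = 0.6494+0.000j S between n3,n2
  Y(R2) = 0.0002222+0.000j S between n6,n1
  Y(C1) = 0.000+3.218j S between n6,n1
  Y(R3) = 0.03125+0.000j S between n1,n4
  I1: injects 0.00121 A into n5 (from n6)
  I2: injects 0.0384 A into n5 (from n1)
  Y(R4) = 0.001795+0.000j S between n1,n5
  Y(R5) = 0.1965+0.000j S between n5,n2
  Y(R6) = 0.0007634+0.000j S between n4,n0
  Y(R7) = 0.1117+0.000j S between n3,n0
  Y(C2) = 0.000+0.08418j S between n5,n1
  I3: injects 1.99 A into n2 (from n6)
  Y(R8) = 0.003401+0.000j S between n4,n1
  Y(R9) = 0.3425+0.000j S between n3,n4
  Y(R10) = 0.01572+0.000j S between n2,n1
  Y(R11) = 0.3175+0.000j S between n1,n5
  Y(R12) = 0.08929+0.000j S between n5,n6
  Y(C3) = 0.000+0.3308j S between n0,n6
  V1: constraint V(n5)−V(n2) = 25.1
Assemble and solve the 7×7 MNA system:
  V(n1)=1.690-4.587j  V(n2)=-13.89-5.163j  V(n3)=-11.31-4.409j  V(n4)=-10.09-4.416j  V(n5)=11.21-5.163j  V(n6)=1.499-3.842j
  i(V1)=-8.845-0.4991j

-13.89-5.163j V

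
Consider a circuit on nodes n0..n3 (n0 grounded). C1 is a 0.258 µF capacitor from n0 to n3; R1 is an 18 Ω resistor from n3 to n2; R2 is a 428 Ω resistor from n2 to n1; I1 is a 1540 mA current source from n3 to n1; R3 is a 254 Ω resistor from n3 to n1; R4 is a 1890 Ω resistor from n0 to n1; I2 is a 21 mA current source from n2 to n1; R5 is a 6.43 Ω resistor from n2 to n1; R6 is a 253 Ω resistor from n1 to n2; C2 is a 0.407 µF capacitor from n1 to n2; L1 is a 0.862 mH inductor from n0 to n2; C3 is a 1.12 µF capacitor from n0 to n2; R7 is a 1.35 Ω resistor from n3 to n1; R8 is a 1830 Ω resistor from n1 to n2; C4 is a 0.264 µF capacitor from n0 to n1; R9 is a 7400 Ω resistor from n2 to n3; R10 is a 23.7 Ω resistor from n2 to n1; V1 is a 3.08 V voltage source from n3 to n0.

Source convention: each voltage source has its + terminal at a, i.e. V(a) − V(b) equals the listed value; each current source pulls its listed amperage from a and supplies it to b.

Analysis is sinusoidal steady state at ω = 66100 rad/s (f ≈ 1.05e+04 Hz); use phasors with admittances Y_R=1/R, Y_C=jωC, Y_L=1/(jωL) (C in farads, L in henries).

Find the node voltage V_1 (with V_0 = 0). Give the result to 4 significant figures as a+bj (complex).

Element admittances at ω=66100 rad/s:
  Y(C1) = 0.000+0.01705j S between n0,n3
  Y(R1) = 0.05556+0.000j S between n3,n2
  Y(R2) = 0.002336+0.000j S between n2,n1
  I1: injects 1.54 A into n1 (from n3)
  Y(R3) = 0.003937+0.000j S between n3,n1
  Y(R4) = 0.0005291+0.000j S between n0,n1
  I2: injects 0.021 A into n1 (from n2)
  Y(R5) = 0.1555+0.000j S between n2,n1
  Y(R6) = 0.003953+0.000j S between n1,n2
  Y(C2) = 0.000+0.02690j S between n1,n2
  Y(L1) = 0.000-0.01755j S between n0,n2
  Y(C3) = 0.000+0.07403j S between n0,n2
  Y(R7) = 0.7407+0.000j S between n3,n1
  Y(R8) = 0.0005464+0.000j S between n1,n2
  Y(C4) = 0.000+0.01745j S between n0,n1
  Y(R9) = 0.0001351+0.000j S between n2,n3
  Y(R10) = 0.04219+0.000j S between n2,n1
  V1: constraint V(n3)−V(n0) = 3.08
Assemble and solve the 4×4 MNA system:
  V(n1)=4.971-0.3505j  V(n2)=4.170-1.098j  V(n3)=3.080+0.000j
  i(V1)=-0.07075-0.3746j

4.971-0.3505j V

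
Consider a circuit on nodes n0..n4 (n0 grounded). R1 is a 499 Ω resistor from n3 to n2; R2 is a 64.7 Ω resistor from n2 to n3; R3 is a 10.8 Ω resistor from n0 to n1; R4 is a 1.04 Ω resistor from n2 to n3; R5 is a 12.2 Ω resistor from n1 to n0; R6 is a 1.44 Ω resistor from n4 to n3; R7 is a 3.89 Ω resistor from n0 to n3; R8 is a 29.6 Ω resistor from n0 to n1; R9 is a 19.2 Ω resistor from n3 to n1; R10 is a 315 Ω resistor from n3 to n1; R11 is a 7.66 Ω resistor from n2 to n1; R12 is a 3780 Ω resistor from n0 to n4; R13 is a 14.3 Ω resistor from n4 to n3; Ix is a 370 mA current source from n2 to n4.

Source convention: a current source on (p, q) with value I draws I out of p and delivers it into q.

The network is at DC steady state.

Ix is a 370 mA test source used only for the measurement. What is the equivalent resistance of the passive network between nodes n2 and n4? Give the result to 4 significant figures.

Apply KCL at each of the 4 non-ground nodes and solve the resulting linear system.
Node n1: branches {R3, R5, R8, R9, R10, R11} → V_1 = -0.08440
Node n2: branches {R1, R2, R4, R11, Ix} → V_2 = -0.2835
Node n3: branches {R1, R2, R4, R6, R7, R9, R10, R13} → V_3 = 0.06784
Node n4: branches {R6, R12, R13, Ix} → V_4 = 0.5517

R_eq = 2.257 Ω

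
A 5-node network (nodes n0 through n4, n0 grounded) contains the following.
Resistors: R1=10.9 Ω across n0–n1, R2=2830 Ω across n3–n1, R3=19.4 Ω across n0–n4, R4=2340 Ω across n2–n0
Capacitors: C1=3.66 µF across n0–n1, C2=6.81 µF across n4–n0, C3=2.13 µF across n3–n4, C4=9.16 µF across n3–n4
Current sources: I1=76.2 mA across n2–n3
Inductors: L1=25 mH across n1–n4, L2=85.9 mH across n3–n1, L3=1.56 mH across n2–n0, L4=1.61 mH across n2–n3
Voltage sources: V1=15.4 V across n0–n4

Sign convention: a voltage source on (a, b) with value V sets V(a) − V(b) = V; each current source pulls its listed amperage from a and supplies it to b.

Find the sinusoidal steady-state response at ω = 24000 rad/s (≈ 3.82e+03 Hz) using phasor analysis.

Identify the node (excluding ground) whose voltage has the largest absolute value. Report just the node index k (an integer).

3

MNA unknowns: 4 node voltages V₁..V_4 plus 1 source current (V1)
R1: Y=0.09174+0.000j on G[0,1]
C1: Y=0.000+0.08784j on G[0,1]
R2: Y=0.0003534+0.000j on G[3,1]
I1: z[2]−=0.0762, z[3]+=0.0762
C2: Y=0.000+0.1634j on G[4,0]
L1: Y=0.000-0.001667j on G[1,4]
C3: Y=0.000+0.05112j on G[3,4]
L2: Y=0.000-0.0004851j on G[3,1]
L3: Y=0.000-0.02671j on G[2,0]
R3: Y=0.05155+0.000j on G[0,4]
R4: Y=0.0004274+0.000j on G[2,0]
L4: Y=0.000-0.02588j on G[2,3]
C4: Y=0.000+0.2198j on G[3,4]
V1: row V0−V4=15.4, i_V1 at 0,4
solve → V1=0.1474+0.2263j, V2=-7.991-1.473j, V3=-16.21-0.1798j, V4=-15.40+0.000j
aux → i_V1=-0.8429-2.270j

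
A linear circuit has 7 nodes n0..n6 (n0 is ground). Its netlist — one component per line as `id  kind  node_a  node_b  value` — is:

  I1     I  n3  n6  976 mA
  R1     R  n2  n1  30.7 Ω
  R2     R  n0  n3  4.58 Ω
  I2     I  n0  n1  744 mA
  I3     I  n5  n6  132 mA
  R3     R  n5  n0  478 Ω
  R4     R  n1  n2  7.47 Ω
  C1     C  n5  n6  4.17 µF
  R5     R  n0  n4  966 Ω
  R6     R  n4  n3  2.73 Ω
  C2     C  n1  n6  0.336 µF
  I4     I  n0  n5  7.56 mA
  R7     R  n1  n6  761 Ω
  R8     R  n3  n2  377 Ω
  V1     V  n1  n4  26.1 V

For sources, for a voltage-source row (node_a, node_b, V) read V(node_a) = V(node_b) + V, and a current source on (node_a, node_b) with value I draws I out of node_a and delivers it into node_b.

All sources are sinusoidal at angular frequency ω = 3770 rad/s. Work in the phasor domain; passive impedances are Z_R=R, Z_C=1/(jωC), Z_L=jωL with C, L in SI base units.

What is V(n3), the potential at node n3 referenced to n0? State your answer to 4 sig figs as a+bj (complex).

MNA unknowns: 6 node voltages V₁..V_6 plus 1 source current (V1)
I1: z[3]−=0.976, z[6]+=0.976
R1: Y=0.03257+0.000j on G[2,1]
R2: Y=0.2183+0.000j on G[0,3]
I2: z[0]−=0.744, z[1]+=0.744
I3: z[5]−=0.132, z[6]+=0.132
R3: Y=0.002092+0.000j on G[5,0]
R4: Y=0.1339+0.000j on G[1,2]
C1: Y=0.000+0.01572j on G[5,6]
R5: Y=0.001035+0.000j on G[0,4]
R6: Y=0.3663+0.000j on G[4,3]
C2: Y=0.000+0.001267j on G[1,6]
I4: z[0]−=0.00756, z[5]+=0.00756
R7: Y=0.001314+0.000j on G[1,6]
R8: Y=0.002653+0.000j on G[3,2]
V1: row V1−V4=26.1, i_V1 at 1,4
solve → V1=30.00+1.004j, V2=29.55+0.9985j, V3=0.9061+0.6309j, V4=3.903+1.004j, V5=262.8-66.34j, V6=253.9-109.2j
aux → i_V1=1.102+0.1378j

0.9061+0.6309j V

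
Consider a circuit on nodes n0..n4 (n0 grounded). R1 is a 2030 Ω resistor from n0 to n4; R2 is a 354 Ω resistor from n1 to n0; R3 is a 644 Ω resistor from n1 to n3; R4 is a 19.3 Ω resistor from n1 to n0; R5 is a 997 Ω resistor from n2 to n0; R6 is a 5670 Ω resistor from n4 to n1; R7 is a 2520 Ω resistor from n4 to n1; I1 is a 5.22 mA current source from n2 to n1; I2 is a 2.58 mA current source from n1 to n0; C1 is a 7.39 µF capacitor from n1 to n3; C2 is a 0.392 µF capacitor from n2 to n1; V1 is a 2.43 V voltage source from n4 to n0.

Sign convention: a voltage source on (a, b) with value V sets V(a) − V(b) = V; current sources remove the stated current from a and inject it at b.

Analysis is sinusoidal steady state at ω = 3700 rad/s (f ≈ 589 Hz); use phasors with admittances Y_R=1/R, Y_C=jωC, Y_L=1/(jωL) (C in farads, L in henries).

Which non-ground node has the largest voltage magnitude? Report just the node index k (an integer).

2

MNA unknowns: 4 node voltages V₁..V_4 plus 1 source current (V1)
R1: Y=0.0004926+0.000j on G[0,4]
R2: Y=0.002825+0.000j on G[1,0]
R3: Y=0.001553+0.000j on G[1,3]
R4: Y=0.05181+0.000j on G[1,0]
R5: Y=0.001003+0.000j on G[2,0]
R6: Y=0.0001764+0.000j on G[4,1]
R7: Y=0.0003968+0.000j on G[4,1]
I1: z[2]−=0.00522, z[1]+=0.00522
I2: z[1]−=0.00258, z[0]+=0.00258
C1: Y=0.000+0.02734j on G[1,3]
C2: Y=0.000+0.001450j on G[2,1]
V1: row V4−V0=2.43, i_V1 at 4,0
solve → V1=0.008607-0.04377j, V2=-1.657+2.409j, V3=0.008607-0.04377j, V4=2.430+0.000j
aux → i_V1=-0.002585-2.509e-05j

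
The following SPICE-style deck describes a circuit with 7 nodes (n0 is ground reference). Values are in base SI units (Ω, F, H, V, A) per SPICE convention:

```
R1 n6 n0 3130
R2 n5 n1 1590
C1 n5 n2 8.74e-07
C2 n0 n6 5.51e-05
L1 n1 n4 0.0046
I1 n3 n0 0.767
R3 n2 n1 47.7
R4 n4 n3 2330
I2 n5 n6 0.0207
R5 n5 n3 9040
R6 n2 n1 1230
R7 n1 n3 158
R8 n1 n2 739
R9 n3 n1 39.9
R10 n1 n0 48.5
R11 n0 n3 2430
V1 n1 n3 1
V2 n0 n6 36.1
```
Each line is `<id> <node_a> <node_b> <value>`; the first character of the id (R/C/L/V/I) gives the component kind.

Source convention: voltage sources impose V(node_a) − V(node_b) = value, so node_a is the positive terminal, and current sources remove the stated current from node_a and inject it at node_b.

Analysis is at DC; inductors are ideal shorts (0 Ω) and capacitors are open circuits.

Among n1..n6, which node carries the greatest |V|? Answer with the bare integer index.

Element admittances at DC:
  Y(R1) = 0.0003195 S between n6,n0
  Y(R2) = 0.0006289 S between n5,n1
  Y(C1) = 0.000 S between n5,n2
  Y(C2) = 0.000 S between n0,n6
  L1: short n1↔n4 (DC inductor)
  I1: injects 0.767 A into n0 (from n3)
  Y(R3) = 0.02096 S between n2,n1
  Y(R4) = 0.0004292 S between n4,n3
  I2: injects 0.0207 A into n6 (from n5)
  Y(R5) = 0.0001106 S between n5,n3
  Y(R6) = 0.0008130 S between n2,n1
  Y(R7) = 0.006329 S between n1,n3
  Y(R8) = 0.001353 S between n1,n2
  Y(R9) = 0.02506 S between n3,n1
  Y(R10) = 0.02062 S between n1,n0
  Y(R11) = 0.0004115 S between n0,n3
  V1: constraint V(n1)−V(n3) = 1
  V2: constraint V(n0)−V(n6) = 36.1
Assemble and solve the 9×9 MNA system:
  V(n1)=-37.44  V(n2)=-37.44  V(n3)=-38.44  V(n4)=-37.44  V(n5)=-65.58  V(n6)=-36.10
  i(L1)=0.0004292  i(V1)=0.7224  i(V2)=-0.03223

5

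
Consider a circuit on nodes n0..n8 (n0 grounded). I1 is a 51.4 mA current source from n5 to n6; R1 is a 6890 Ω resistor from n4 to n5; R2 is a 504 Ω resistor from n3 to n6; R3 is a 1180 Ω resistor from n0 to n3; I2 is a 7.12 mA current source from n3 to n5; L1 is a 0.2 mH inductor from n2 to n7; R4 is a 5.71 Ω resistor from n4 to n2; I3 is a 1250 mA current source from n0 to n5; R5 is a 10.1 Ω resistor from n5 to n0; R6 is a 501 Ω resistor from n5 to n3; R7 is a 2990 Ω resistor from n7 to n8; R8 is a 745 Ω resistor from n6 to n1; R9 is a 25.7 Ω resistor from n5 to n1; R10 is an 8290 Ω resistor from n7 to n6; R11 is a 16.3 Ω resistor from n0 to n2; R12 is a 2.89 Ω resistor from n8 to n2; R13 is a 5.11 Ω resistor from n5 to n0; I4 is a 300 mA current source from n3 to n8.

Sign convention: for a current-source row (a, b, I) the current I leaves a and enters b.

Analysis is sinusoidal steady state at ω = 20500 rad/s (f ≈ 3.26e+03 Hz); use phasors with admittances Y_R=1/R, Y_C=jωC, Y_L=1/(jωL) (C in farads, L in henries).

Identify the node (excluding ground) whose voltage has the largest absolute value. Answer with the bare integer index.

MNA unknowns: 8 node voltages V₁..V_8
I1: z[5]−=0.0514, z[6]+=0.0514
R1: Y=0.0001451+0.000j on G[4,5]
R2: Y=0.001984+0.000j on G[3,6]
R3: Y=0.0008475+0.000j on G[0,3]
I2: z[3]−=0.00712, z[5]+=0.00712
L1: Y=0.000-0.2439j on G[2,7]
R4: Y=0.1751+0.000j on G[4,2]
I3: z[0]−=1.25, z[5]+=1.25
R5: Y=0.09901+0.000j on G[5,0]
R6: Y=0.001996+0.000j on G[5,3]
R7: Y=0.0003344+0.000j on G[7,8]
R8: Y=0.001342+0.000j on G[6,1]
R9: Y=0.03891+0.000j on G[5,1]
R10: Y=0.0001206+0.000j on G[7,6]
R11: Y=0.06135+0.000j on G[0,2]
R12: Y=0.3460+0.000j on G[8,2]
R13: Y=0.1957+0.000j on G[5,0]
I4: z[3]−=0.3, z[8]+=0.3
solve → V1=2.468-2.635e-05j, V2=4.826+2.611e-05j, V3=-72.83-0.0002713j, V4=4.825+2.609e-05j, V5=3.446-4.656e-06j, V6=-25.88-0.0006554j, V7=4.826-0.01397j, V8=5.693+1.259e-05j

3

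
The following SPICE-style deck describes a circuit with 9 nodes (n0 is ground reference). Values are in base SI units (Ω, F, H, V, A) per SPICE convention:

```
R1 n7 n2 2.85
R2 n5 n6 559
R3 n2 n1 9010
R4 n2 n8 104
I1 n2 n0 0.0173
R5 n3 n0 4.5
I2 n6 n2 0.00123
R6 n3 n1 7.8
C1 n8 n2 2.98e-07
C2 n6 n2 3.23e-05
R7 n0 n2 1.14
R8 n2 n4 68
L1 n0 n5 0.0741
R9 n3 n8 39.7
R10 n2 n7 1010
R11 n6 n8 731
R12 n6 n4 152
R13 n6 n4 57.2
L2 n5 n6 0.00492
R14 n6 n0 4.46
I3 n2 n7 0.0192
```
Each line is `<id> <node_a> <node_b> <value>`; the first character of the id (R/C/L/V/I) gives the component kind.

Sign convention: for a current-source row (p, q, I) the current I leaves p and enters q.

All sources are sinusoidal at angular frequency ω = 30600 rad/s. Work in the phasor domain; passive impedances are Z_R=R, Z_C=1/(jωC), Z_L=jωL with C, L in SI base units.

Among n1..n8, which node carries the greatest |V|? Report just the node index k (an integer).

MNA unknowns: 8 node voltages V₁..V_8
R1: Y=0.3509+0.000j on G[7,2]
R2: Y=0.001789+0.000j on G[5,6]
R3: Y=0.0001110+0.000j on G[2,1]
R4: Y=0.009615+0.000j on G[2,8]
I1: z[2]−=0.0173, z[0]+=0.0173
R5: Y=0.2222+0.000j on G[3,0]
I2: z[6]−=0.00123, z[2]+=0.00123
R6: Y=0.1282+0.000j on G[3,1]
C1: Y=0.000+0.009119j on G[8,2]
C2: Y=0.000+0.9884j on G[6,2]
R7: Y=0.8772+0.000j on G[0,2]
R8: Y=0.01471+0.000j on G[2,4]
L1: Y=0.000-0.0004410j on G[0,5]
R9: Y=0.02519+0.000j on G[3,8]
R10: Y=0.0009901+0.000j on G[2,7]
R11: Y=0.001368+0.000j on G[6,8]
R12: Y=0.006579+0.000j on G[6,4]
R13: Y=0.01748+0.000j on G[6,4]
L2: Y=0.000-0.006642j on G[5,6]
R14: Y=0.2242+0.000j on G[6,0]
I3: z[2]−=0.0192, z[7]+=0.0192
solve → V1=-0.0006245-0.0002602j, V2=-0.01567+0.0005003j, V3=-0.0006115-0.0002609j, V4=-0.01541-0.0008821j, V5=-0.01434-0.001852j, V6=-0.01526-0.001727j, V7=0.03890+0.0005003j, V8=-0.005940-0.002566j

7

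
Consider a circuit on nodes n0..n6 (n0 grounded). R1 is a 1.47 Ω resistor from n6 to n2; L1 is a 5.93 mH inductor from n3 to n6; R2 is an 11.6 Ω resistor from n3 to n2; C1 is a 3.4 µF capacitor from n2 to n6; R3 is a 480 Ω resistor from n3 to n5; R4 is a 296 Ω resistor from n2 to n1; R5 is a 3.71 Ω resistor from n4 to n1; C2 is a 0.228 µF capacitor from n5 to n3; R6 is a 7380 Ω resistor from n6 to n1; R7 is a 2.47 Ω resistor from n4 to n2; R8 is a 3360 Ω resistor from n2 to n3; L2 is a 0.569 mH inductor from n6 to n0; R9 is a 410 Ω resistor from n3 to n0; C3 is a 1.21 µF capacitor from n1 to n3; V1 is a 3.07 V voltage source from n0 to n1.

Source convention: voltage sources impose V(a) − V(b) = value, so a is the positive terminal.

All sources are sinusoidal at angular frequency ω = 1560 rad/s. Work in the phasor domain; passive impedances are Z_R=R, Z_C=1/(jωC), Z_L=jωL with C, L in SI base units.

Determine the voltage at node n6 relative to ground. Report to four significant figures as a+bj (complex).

Apply KCL at each of the 6 non-ground nodes and solve the resulting linear system.
Node n1: branches {R4, R5, R6, C3, V1} → V_1 = -3.070+0.000j
Node n2: branches {R1, R2, C1, R4, R7, R8} → V_2 = -0.6003-0.3210j
Node n3: branches {L1, R2, R3, C2, R8, R9, C3} → V_3 = -0.2630-0.6382j
Node n4: branches {R5, R7} → V_4 = -1.587-0.1927j
Node n5: branches {R3, C2} → V_5 = -0.2630-0.6382j
Node n6: branches {R1, L1, C1, R6, L2} → V_6 = -0.04379-0.3630j
Source currents: i(V1)=-0.4096+0.04778j

-0.04379-0.3630j V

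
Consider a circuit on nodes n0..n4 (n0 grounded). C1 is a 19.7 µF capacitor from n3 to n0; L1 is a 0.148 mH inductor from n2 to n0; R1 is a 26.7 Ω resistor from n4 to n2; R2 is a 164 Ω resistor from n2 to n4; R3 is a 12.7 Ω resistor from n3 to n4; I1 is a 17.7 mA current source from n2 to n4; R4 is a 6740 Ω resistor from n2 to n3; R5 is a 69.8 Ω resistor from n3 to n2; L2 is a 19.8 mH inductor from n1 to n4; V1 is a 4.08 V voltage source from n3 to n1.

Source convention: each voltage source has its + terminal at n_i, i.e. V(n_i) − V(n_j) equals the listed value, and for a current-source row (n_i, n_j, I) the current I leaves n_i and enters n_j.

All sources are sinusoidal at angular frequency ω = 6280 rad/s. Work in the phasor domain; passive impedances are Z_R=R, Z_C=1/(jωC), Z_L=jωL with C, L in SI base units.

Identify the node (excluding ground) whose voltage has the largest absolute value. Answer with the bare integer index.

1

Apply KCL at each of the 4 non-ground nodes and solve the resulting linear system.
Node n1: branches {L2, V1} → V_1 = -4.142-0.1182j
Node n2: branches {L1, R1, R2, I1, R4, R5} → V_2 = -0.007108-0.01359j
Node n3: branches {C1, R3, R4, R5, V1} → V_3 = -0.06182-0.1182j
Node n4: branches {R1, R2, R3, I1, L2} → V_4 = 0.08169+0.1968j
Source currents: i(V1)=-0.002533+0.03397j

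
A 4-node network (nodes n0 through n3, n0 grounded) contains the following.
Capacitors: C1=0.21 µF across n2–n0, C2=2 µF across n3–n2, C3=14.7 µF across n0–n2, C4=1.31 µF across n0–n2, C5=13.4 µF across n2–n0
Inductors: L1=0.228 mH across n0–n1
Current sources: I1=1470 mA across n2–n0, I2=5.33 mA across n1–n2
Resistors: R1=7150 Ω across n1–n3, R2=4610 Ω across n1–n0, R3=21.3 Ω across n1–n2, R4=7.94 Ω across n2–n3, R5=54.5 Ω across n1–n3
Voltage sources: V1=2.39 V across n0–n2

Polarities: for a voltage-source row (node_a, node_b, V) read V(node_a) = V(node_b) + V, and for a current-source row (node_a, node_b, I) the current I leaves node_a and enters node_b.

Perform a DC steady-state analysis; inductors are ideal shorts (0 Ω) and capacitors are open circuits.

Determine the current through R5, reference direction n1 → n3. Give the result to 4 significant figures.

0.03824 A

MNA unknowns: 3 node voltages V₁..V_3 plus 2 source currents (L1, V1)
C1: Y=0.000 on G[2,0]
C2: Y=0.000 on G[3,2]
L1: row V0−V1=0, i_L1 at 0,1
I1: z[2]−=1.47, z[0]+=1.47
C3: Y=0.000 on G[0,2]
R1: Y=0.0001399 on G[1,3]
R2: Y=0.0002169 on G[1,0]
C4: Y=0.000 on G[0,2]
R3: Y=0.04695 on G[1,2]
C5: Y=0.000 on G[2,0]
R4: Y=0.1259 on G[2,3]
R5: Y=0.01835 on G[1,3]
I2: z[1]−=0.00533, z[2]+=0.00533
V1: row V0−V2=2.39, i_V1 at 0,2
solve → V1=0.000, V2=-2.390, V3=-2.084
aux → i_L1=0.1561, i_V1=1.314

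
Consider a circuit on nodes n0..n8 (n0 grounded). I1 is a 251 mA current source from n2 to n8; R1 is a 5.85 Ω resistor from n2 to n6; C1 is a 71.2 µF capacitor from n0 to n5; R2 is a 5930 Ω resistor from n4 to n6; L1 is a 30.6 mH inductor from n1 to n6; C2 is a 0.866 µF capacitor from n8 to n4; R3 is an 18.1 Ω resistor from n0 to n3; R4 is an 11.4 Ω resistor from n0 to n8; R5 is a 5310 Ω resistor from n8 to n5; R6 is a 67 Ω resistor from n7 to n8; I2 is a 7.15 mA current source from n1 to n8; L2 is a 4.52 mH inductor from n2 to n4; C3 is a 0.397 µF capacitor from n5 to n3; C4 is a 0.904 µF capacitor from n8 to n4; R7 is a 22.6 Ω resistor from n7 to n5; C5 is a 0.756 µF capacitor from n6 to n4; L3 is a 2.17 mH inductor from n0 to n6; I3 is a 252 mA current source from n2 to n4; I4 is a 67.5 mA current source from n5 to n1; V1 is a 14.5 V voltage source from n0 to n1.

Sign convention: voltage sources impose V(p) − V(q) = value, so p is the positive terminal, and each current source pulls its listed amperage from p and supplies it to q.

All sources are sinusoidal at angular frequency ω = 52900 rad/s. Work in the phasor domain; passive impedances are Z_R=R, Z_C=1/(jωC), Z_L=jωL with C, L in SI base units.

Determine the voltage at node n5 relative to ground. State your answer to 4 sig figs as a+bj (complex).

Element admittances at ω=52900 rad/s:
  I1: injects 0.251 A into n8 (from n2)
  Y(R1) = 0.1709+0.000j S between n2,n6
  Y(C1) = 0.000+3.766j S between n0,n5
  Y(R2) = 0.0001686+0.000j S between n4,n6
  Y(L1) = 0.000-0.0006178j S between n1,n6
  Y(C2) = 0.000+0.04581j S between n8,n4
  Y(R3) = 0.05525+0.000j S between n0,n3
  Y(R4) = 0.08772+0.000j S between n0,n8
  Y(R5) = 0.0001883+0.000j S between n8,n5
  Y(R6) = 0.01493+0.000j S between n7,n8
  I2: injects 0.00715 A into n8 (from n1)
  Y(L2) = 0.000-0.004182j S between n2,n4
  Y(C3) = 0.000+0.02100j S between n5,n3
  Y(C4) = 0.000+0.04782j S between n8,n4
  Y(R7) = 0.04425+0.000j S between n7,n5
  Y(C5) = 0.000+0.03999j S between n6,n4
  Y(L3) = 0.000-0.008711j S between n0,n6
  I3: injects 0.252 A into n4 (from n2)
  I4: injects 0.0675 A into n1 (from n5)
  V1: constraint V(n0)−V(n1) = 14.5
Assemble and solve the 9×9 MNA system:
  V(n1)=-14.50+0.000j  V(n2)=-7.355+25.57j  V(n3)=-0.008378+0.002826j  V(n4)=-2.640+4.965j  V(n5)=-0.0009443+0.02487j  V(n6)=-3.908+25.68j  V(n7)=-0.5925-0.05071j  V(n8)=-2.346-0.2748j
  i(V1)=-0.07622+0.006543j

-0.0009443+0.02487j V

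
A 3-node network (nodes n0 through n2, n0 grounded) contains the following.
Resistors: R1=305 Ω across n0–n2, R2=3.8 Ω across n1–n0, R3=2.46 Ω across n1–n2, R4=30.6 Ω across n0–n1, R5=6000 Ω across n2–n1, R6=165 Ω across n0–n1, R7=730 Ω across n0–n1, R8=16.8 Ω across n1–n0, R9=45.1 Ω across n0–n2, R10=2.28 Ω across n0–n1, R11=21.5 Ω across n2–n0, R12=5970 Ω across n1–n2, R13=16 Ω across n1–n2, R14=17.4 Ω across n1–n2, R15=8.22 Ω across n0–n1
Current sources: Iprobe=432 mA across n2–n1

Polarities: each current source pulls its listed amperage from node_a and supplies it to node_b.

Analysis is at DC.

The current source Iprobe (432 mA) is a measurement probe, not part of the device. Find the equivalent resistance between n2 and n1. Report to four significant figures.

Apply KCL at each of the 2 non-ground nodes and solve the resulting linear system.
Node n1: branches {R2, R3, R4, R5, R6, R7, R8, R10, R12, R13, R14, R15, Iprobe} → V_1 = 0.05264
Node n2: branches {R1, R3, R5, R9, R11, R12, R13, R14, Iprobe} → V_2 = -0.6752

R_eq = 1.685 Ω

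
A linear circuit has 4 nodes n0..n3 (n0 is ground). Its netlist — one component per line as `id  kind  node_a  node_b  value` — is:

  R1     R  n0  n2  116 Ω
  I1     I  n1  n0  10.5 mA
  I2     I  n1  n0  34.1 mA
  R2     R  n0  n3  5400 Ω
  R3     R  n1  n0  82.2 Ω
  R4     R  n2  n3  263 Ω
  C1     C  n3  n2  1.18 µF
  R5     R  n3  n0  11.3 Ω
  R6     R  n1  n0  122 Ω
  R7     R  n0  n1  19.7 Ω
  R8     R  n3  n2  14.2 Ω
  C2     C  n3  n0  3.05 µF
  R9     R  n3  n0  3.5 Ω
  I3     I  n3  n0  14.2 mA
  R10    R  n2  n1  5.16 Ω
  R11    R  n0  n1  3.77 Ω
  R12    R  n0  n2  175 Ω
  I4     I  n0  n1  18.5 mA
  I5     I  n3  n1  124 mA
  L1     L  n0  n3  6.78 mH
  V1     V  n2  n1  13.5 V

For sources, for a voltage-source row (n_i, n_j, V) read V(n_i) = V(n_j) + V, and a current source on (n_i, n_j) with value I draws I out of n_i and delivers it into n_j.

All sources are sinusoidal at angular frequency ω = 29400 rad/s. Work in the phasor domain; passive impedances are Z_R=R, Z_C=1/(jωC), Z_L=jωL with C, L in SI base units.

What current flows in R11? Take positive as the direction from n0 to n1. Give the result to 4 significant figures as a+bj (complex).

0.6300+0.1910j A

MNA unknowns: 3 node voltages V₁..V_3 plus 1 source current (V1)
R1: Y=0.008621+0.000j on G[0,2]
I1: z[1]−=0.0105, z[0]+=0.0105
I2: z[1]−=0.0341, z[0]+=0.0341
R2: Y=0.0001852+0.000j on G[0,3]
R3: Y=0.01217+0.000j on G[1,0]
R4: Y=0.003802+0.000j on G[2,3]
C1: Y=0.000+0.03469j on G[3,2]
R5: Y=0.08850+0.000j on G[3,0]
R6: Y=0.008197+0.000j on G[1,0]
R7: Y=0.05076+0.000j on G[0,1]
R8: Y=0.07042+0.000j on G[3,2]
C2: Y=0.000+0.08967j on G[3,0]
R9: Y=0.2857+0.000j on G[3,0]
I3: z[3]−=0.0142, z[0]+=0.0142
R10: Y=0.1938+0.000j on G[2,1]
R11: Y=0.2653+0.000j on G[0,1]
R12: Y=0.005714+0.000j on G[0,2]
I4: z[0]−=0.0185, z[1]+=0.0185
I5: z[3]−=0.124, z[1]+=0.124
L1: Y=0.000-0.005017j on G[0,3]
V1: row V2−V1=13.5, i_V1 at 2,1
solve → V1=-2.375-0.7201j, V2=11.13-0.7201j, V3=1.667+0.2976j
aux → i_V1=-3.513-0.2422j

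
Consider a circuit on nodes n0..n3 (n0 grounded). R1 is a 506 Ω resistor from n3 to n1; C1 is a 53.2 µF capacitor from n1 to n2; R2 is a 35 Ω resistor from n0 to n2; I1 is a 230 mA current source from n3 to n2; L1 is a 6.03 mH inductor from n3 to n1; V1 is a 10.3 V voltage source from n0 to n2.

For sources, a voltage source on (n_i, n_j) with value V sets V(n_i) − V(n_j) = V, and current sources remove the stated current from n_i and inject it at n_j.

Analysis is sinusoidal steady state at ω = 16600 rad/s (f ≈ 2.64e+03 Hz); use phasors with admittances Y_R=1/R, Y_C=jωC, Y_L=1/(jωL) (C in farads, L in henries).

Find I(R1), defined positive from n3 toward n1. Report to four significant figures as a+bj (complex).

-0.008662-0.04379j A

Element admittances at ω=16600 rad/s:
  Y(R1) = 0.001976+0.000j S between n3,n1
  Y(C1) = 0.000+0.8831j S between n1,n2
  Y(R2) = 0.02857+0.000j S between n0,n2
  I1: injects 0.23 A into n2 (from n3)
  Y(L1) = 0.000-0.009990j S between n3,n1
  V1: constraint V(n0)−V(n2) = 10.3
Assemble and solve the 4×4 MNA system:
  V(n1)=-10.30+0.2604j  V(n2)=-10.30+0.000j  V(n3)=-14.68-21.90j
  i(V1)=-0.2943+0.000j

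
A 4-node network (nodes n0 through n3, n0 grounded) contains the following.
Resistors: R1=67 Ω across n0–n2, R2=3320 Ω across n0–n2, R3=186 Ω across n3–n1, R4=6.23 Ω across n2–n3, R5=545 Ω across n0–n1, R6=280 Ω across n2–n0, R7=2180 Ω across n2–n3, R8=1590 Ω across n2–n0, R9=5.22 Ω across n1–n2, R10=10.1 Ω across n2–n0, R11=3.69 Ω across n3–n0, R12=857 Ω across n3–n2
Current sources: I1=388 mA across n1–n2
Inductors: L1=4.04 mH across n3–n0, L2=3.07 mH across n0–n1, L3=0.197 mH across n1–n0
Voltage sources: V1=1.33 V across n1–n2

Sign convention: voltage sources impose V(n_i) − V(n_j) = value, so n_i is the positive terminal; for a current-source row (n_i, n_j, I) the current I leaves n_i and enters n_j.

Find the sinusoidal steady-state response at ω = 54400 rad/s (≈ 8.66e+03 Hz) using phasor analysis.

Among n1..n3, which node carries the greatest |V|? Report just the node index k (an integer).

1

Apply KCL at each of the 3 non-ground nodes and solve the resulting linear system.
Node n1: branches {I1, R3, R5, R9, L2, L3, V1} → V_1 = 1.085+0.4807j
Node n2: branches {R1, I1, R2, R4, R6, R7, R8, R9, R10, R12, V1} → V_2 = -0.2453+0.4807j
Node n3: branches {R3, R4, R7, R11, L1, R12} → V_3 = -0.07931+0.1828j
Source currents: i(V1)=-0.6988+0.1052j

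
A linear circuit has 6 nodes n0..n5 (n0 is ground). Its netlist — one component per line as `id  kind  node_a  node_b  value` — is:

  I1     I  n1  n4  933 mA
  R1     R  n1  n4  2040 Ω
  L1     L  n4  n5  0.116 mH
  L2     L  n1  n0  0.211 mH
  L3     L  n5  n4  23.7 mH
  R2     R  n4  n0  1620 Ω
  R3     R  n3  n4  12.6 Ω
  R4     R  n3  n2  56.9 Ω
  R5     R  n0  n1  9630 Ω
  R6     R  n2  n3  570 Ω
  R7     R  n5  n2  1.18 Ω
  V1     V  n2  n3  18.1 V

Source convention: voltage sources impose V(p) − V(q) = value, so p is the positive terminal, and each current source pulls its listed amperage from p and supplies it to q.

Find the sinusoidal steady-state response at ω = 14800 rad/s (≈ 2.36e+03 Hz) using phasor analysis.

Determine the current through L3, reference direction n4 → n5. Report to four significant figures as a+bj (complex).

Apply KCL at each of the 5 non-ground nodes and solve the resulting linear system.
Node n1: branches {I1, R1, L2, R5} → V_1 = -0.001912-1.624j
Node n2: branches {R4, R6, R7, V1} → V_2 = 844.3+1.302j
Node n3: branches {R3, R4, R6, V1} → V_3 = 826.2+1.302j
Node n4: branches {I1, R1, L1, L3, R2, R3} → V_4 = 842.5-0.7188j
Node n5: branches {L1, L3, R7} → V_5 = 842.7+1.491j
Source currents: i(V1)=-1.643+0.1604j

-0.006301+0.0007812j A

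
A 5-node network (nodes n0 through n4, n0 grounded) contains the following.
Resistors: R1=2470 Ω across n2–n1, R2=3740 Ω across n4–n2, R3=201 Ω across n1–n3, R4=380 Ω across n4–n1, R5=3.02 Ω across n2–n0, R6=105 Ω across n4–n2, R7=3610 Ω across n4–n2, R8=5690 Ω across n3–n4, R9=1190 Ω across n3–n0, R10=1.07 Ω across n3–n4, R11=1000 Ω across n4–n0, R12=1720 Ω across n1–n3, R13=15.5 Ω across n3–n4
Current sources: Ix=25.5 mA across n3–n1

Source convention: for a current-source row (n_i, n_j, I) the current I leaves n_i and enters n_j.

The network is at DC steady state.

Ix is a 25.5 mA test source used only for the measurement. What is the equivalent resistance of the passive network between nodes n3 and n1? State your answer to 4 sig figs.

R_eq = 116.7 Ω

MNA unknowns: 4 node voltages V₁..V_4
R1: Y=0.0004049 on G[2,1]
R2: Y=0.0002674 on G[4,2]
R3: Y=0.004975 on G[1,3]
R4: Y=0.002632 on G[4,1]
R5: Y=0.3311 on G[2,0]
R6: Y=0.009524 on G[4,2]
R7: Y=0.0002770 on G[4,2]
R8: Y=0.0001757 on G[3,4]
R9: Y=0.0008403 on G[3,0]
R10: Y=0.9346 on G[3,4]
R11: Y=0.001000 on G[4,0]
R12: Y=0.0005814 on G[1,3]
R13: Y=0.06452 on G[3,4]
Ix: z[3]−=0.0255, z[1]+=0.0255
solve → V1=2.870, V2=0.0005586, V3=-0.1053, V4=-0.09645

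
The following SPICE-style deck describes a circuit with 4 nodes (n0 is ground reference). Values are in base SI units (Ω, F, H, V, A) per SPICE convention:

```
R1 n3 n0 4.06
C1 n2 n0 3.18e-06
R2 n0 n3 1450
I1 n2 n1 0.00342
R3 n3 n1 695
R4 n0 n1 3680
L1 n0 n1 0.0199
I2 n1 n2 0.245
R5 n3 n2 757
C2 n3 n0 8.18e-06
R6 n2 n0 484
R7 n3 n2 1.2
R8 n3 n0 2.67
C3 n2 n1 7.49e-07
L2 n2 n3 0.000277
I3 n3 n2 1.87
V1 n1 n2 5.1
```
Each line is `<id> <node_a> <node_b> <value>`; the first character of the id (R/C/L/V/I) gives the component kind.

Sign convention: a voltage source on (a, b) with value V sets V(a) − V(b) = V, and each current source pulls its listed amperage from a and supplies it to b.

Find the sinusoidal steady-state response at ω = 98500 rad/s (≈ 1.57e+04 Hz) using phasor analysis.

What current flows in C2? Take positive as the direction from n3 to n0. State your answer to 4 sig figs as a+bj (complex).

Apply KCL at each of the 3 non-ground nodes and solve the resulting linear system.
Node n1: branches {I1, R3, R4, L1, I2, C3, V1} → V_1 = 6.628-0.6105j
Node n2: branches {C1, I1, I2, R5, R6, R7, C3, L2, I3, V1} → V_2 = 1.528-0.6105j
Node n3: branches {R1, R2, R3, R5, C2, R7, R8, L2, I3} → V_3 = -0.4863-0.1320j
Source currents: i(V1)=-0.2533-0.3720j

0.1064-0.3918j A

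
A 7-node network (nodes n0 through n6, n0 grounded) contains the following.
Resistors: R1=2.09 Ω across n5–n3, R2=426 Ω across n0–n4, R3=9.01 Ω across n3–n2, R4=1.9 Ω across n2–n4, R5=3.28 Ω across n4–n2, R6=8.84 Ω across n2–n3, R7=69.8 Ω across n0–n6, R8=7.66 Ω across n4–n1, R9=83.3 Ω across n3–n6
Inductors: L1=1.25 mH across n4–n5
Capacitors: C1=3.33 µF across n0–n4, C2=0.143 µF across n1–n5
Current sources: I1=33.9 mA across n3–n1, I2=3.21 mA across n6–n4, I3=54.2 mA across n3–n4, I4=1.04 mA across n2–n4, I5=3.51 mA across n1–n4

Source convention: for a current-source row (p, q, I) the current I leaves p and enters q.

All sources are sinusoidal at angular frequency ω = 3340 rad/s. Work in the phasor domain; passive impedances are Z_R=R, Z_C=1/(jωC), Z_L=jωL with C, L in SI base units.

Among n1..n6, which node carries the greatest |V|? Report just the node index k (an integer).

1

Apply KCL at each of the 6 non-ground nodes and solve the resulting linear system.
Node n1: branches {I1, R8, C2, I5} → V_1 = 0.4281-0.1345j
Node n2: branches {R3, R4, R5, R6, I4} → V_2 = 0.1460-0.1651j
Node n3: branches {R1, R3, I1, R6, I3, R9} → V_3 = -0.02928-0.2834j
Node n4: branches {R2, L1, C1, R4, I2, R5, R8, I3, I4, I5} → V_4 = 0.1945-0.1332j
Node n5: branches {R1, L1, C2} → V_5 = 0.07539-0.3427j
Node n6: branches {I2, R7, R9} → V_6 = -0.1353-0.1292j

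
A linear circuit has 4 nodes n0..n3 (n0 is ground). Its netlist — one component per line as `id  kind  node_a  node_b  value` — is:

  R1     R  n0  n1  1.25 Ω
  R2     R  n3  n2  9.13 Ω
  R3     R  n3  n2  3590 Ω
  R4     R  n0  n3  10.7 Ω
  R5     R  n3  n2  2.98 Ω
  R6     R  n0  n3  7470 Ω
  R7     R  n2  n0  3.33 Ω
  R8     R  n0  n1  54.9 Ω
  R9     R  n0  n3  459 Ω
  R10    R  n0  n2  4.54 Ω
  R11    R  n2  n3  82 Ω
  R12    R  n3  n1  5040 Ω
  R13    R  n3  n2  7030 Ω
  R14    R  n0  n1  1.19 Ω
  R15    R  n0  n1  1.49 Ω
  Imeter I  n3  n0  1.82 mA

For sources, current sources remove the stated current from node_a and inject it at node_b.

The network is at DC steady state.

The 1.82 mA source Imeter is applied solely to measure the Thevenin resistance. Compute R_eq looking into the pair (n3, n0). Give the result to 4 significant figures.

Element admittances at DC:
  Y(R1) = 0.8000 S between n0,n1
  Y(R2) = 0.1095 S between n3,n2
  Y(R3) = 0.0002786 S between n3,n2
  Y(R4) = 0.09346 S between n0,n3
  Y(R5) = 0.3356 S between n3,n2
  Y(R6) = 0.0001339 S between n0,n3
  Y(R7) = 0.3003 S between n2,n0
  Y(R8) = 0.01821 S between n0,n1
  Y(R9) = 0.002179 S between n0,n3
  Y(R10) = 0.2203 S between n0,n2
  Y(R11) = 0.01220 S between n2,n3
  Y(R12) = 0.0001984 S between n3,n1
  Y(R13) = 0.0001422 S between n3,n2
  Y(R14) = 0.8403 S between n0,n1
  Y(R15) = 0.6711 S between n0,n1
  Imeter: injects 0.00182 A into n0 (from n3)
Assemble and solve the 3×3 MNA system:
  V(n1)=-4.565e-07  V(n2)=-0.002508  V(n3)=-0.005360

R_eq = 2.945 Ω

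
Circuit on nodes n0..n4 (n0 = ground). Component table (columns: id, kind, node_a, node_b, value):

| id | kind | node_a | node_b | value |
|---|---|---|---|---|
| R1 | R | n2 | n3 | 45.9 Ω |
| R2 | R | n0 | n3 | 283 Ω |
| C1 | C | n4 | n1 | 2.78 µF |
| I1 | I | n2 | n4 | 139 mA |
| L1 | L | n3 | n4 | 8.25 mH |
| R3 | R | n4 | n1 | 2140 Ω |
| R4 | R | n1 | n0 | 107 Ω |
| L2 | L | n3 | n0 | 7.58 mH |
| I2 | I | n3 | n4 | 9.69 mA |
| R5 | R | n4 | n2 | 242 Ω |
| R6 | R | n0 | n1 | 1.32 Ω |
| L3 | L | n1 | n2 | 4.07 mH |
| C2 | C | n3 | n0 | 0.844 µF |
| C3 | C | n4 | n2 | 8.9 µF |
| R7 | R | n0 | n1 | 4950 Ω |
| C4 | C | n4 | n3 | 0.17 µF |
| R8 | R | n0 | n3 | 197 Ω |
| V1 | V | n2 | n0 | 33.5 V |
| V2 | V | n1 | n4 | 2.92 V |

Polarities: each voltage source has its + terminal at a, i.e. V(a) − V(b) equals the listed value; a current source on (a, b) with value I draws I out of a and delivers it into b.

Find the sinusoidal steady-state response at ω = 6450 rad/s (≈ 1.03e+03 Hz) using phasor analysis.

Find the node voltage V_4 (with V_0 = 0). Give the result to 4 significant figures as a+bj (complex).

Element admittances at ω=6450 rad/s:
  Y(R1) = 0.02179+0.000j S between n2,n3
  Y(R2) = 0.003534+0.000j S between n0,n3
  Y(C1) = 0.000+0.01793j S between n4,n1
  I1: injects 0.139 A into n4 (from n2)
  Y(L1) = 0.000-0.01879j S between n3,n4
  Y(R3) = 0.0004673+0.000j S between n4,n1
  Y(R4) = 0.009346+0.000j S between n1,n0
  Y(L2) = 0.000-0.02045j S between n3,n0
  I2: injects 0.00969 A into n4 (from n3)
  Y(R5) = 0.004132+0.000j S between n4,n2
  Y(R6) = 0.7576+0.000j S between n0,n1
  Y(L3) = 0.000-0.03809j S between n1,n2
  Y(C2) = 0.000+0.005444j S between n3,n0
  Y(C3) = 0.000+0.05740j S between n4,n2
  Y(R7) = 0.0002020+0.000j S between n0,n1
  Y(C4) = 0.000+0.001096j S between n4,n3
  Y(R8) = 0.005076+0.000j S between n0,n3
  V1: constraint V(n2)−V(n0) = 33.5
  V2: constraint V(n1)−V(n4) = 2.92
Assemble and solve the 6×6 MNA system:
  V(n1)=0.6794+0.7461j  V(n2)=33.50+0.000j  V(n3)=10.53+12.64j  V(n4)=-2.241+0.7461j
  i(V1)=-0.8015-0.5231j  i(V2)=-0.5510-1.875j

-2.241+0.7461j V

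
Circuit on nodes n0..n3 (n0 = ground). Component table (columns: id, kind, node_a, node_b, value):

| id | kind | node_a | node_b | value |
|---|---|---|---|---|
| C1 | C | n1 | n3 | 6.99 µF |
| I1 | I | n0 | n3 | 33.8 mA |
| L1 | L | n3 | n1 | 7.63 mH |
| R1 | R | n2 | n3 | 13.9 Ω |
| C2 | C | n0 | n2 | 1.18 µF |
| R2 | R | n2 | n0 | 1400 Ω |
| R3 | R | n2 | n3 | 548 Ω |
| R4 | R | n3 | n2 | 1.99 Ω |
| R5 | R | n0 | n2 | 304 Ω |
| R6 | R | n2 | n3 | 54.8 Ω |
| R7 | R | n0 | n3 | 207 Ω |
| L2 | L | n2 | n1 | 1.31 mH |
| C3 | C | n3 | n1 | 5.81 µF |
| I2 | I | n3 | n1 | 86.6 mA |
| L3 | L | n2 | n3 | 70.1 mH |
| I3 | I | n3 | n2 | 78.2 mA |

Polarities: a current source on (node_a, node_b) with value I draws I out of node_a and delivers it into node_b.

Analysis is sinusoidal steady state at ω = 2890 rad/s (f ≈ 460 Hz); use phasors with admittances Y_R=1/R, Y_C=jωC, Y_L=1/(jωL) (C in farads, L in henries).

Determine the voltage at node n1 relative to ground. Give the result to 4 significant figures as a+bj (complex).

Apply KCL at each of the 3 non-ground nodes and solve the resulting linear system.
Node n1: branches {C1, L1, L2, C3, I2} → V_1 = 3.436-1.014j
Node n2: branches {R1, C2, R2, R3, R4, R5, R6, L2, L3, I3} → V_2 = 3.444-1.332j
Node n3: branches {C1, I1, L1, R1, R3, R4, R6, R7, C3, I2, L3, I3} → V_3 = 3.202-1.327j

3.436-1.014j V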